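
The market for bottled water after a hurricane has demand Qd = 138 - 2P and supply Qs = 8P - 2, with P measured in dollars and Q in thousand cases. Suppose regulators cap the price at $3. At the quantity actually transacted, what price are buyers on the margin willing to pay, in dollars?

Without the control the market clears where 138 - 2P = 8P - 2, i.e. P* = 14 and Q* = 110.
Since 3 < 14, the ceiling is binding.
At P = 3: Qd = 138 - 2·3 = 132 and Qs = 8·3 - 2 = 22.
Only 22 units reach the market. On the demand curve, the marginal buyer's willingness to pay at Q = 22 is (138 - 22)/2 = 58.

58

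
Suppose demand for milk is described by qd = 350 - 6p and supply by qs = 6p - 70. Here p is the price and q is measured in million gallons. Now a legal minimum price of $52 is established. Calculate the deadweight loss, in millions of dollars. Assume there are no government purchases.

1734

Setting quantity demanded equal to quantity supplied, 350 - 6p = 6p - 70, gives p* = 35 and q* = 140.
Because the floor (52) lies above the market-clearing price, it is binding.
At p = 52: qd = 350 - 6·52 = 38 and qs = 6·52 - 70 = 242.
Quantity traded falls to 38. At q = 38 the demand price is (350 - 38)/6 = 52 and the supply price is (70 + 38)/6 = 18.
Deadweight loss = ½ · (52 - 18) · (140 - 38) = ½ · 34 · 102 = 1734.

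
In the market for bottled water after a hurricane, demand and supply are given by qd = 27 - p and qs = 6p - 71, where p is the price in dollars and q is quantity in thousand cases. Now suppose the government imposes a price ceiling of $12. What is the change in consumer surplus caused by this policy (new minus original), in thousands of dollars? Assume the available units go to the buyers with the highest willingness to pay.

-70

Equilibrium: 27 - p = 6p - 71, so 98 = 7p and p* = 14, q* = 13.
Since 12 < 14, the ceiling is binding.
At p = 12: qd = 27 - 12 = 15 and qs = 6·12 - 71 = 1.
Consumer surplus without the control is ½ · (27 - 14) · 13 = 84.5.
With the ceiling, 1 units are sold at 12 (assume they go to the highest-value buyers). The demand price at q = 1 is 26, so CS = ½ · [(27 - 12) + (26 - 12)] · 1 = 14.5.
Change in consumer surplus = 14.5 - 84.5 = -70.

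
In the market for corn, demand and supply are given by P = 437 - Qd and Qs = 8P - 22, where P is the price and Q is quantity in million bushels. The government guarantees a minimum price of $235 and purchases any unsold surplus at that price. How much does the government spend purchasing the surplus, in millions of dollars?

389160

Rearranging demand gives Qd = 437 - P. Equilibrium: 437 - P = 8P - 22, so 459 = 9P and P* = 51, Q* = 386.
The floor of 235 is above the equilibrium price 51, so it binds.
At P = 235: Qd = 437 - 235 = 202 and Qs = 8·235 - 22 = 1858.
Surplus = Qs - Qd = 1656.
Government expenditure = surplus × support price = 1656 × 235 = 389160.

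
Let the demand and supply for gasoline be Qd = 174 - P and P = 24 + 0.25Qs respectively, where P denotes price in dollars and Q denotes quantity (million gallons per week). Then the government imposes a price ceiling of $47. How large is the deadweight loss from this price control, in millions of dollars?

Rearranging supply gives Qs = 4P - 96. Without the control the market clears where 174 - P = 4P - 96, i.e. P* = 54 and Q* = 120.
Since 47 < 54, the ceiling is binding.
At P = 47: Qd = 174 - 47 = 127 and Qs = 4·47 - 96 = 92.
Quantity traded falls to 92. At Q = 92 the demand price is 174 - 92 = 82 and the supply price is (96 + 92)/4 = 47.
Deadweight loss = ½ · (82 - 47) · (120 - 92) = ½ · 35 · 28 = 490.

490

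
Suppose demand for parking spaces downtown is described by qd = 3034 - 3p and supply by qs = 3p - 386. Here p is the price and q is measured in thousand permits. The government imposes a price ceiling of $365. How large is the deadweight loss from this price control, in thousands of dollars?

126075

In a free market, 3034 - 3p = 3p - 386 gives the equilibrium p* = 570, q* = 1324.
The ceiling of 365 is below the equilibrium price 570, so it binds.
At p = 365: qd = 3034 - 3·365 = 1939 and qs = 3·365 - 386 = 709.
Quantity traded falls to 709. At q = 709 the demand price is (3034 - 709)/3 = 775 and the supply price is (386 + 709)/3 = 365.
Deadweight loss = ½ · (775 - 365) · (1324 - 709) = ½ · 410 · 615 = 126075.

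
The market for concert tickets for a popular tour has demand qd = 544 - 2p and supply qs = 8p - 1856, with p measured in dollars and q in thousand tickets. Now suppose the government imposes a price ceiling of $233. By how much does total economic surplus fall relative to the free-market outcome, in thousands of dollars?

980

Without the control the market clears where 544 - 2p = 8p - 1856, i.e. p* = 240 and q* = 64.
The ceiling of 233 is below the equilibrium price 240, so it binds.
At p = 233: qd = 544 - 2·233 = 78 and qs = 8·233 - 1856 = 8.
Quantity traded falls to 8. At q = 8 the demand price is (544 - 8)/2 = 268 and the supply price is (1856 + 8)/8 = 233.
Deadweight loss = ½ · (268 - 233) · (64 - 8) = ½ · 35 · 56 = 980.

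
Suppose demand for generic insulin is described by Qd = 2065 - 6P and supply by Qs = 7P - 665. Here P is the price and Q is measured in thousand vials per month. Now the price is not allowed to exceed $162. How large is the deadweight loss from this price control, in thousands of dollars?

In a free market, 2065 - 6P = 7P - 665 gives the equilibrium P* = 210, Q* = 805.
Because the ceiling (162) lies below the market-clearing price, it is binding.
At P = 162: Qd = 2065 - 6·162 = 1093 and Qs = 7·162 - 665 = 469.
Quantity traded falls to 469. At Q = 469 the demand price is (2065 - 469)/6 = 266 and the supply price is (665 + 469)/7 = 162.
Deadweight loss = ½ · (266 - 162) · (805 - 469) = ½ · 104 · 336 = 17472.

17472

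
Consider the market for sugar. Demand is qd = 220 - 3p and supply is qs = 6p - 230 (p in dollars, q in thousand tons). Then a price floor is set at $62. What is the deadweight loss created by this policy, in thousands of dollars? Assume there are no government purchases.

In a free market, 220 - 3p = 6p - 230 gives the equilibrium p* = 50, q* = 70.
Since 62 > 50, the floor is binding.
At p = 62: qd = 220 - 3·62 = 34 and qs = 6·62 - 230 = 142.
Quantity traded falls to 34. At q = 34 the demand price is (220 - 34)/3 = 62 and the supply price is (230 + 34)/6 = 44.
Deadweight loss = ½ · (62 - 44) · (70 - 34) = ½ · 18 · 36 = 324.

324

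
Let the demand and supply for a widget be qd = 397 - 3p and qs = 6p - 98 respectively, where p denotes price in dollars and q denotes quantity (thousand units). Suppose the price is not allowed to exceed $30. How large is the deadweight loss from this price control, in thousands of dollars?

5625

In a free market, 397 - 3p = 6p - 98 gives the equilibrium p* = 55, q* = 232.
Because the ceiling (30) lies below the market-clearing price, it is binding.
At p = 30: qd = 397 - 3·30 = 307 and qs = 6·30 - 98 = 82.
Quantity traded falls to 82. At q = 82 the demand price is (397 - 82)/3 = 105 and the supply price is (98 + 82)/6 = 30.
Deadweight loss = ½ · (105 - 30) · (232 - 82) = ½ · 75 · 150 = 5625.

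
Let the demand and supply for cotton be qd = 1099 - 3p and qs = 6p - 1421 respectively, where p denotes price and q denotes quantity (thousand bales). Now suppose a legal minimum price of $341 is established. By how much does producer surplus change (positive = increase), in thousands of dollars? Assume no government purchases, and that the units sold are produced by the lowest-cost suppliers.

Setting quantity demanded equal to quantity supplied, 1099 - 3p = 6p - 1421, gives p* = 280 and q* = 259.
The floor of 341 is above the equilibrium price 280, so it binds.
At p = 341: qd = 1099 - 3·341 = 76 and qs = 6·341 - 1421 = 625.
Producer surplus without the control is ½ · (280 - 1421/6) · 259 = 67081/12.
With the floor, 76 units are sold at 341. The supply price at q = 76 is 249.5, so PS = ½ · [(341 - 1421/6) + (341 - 249.5)] · 76 = 22306/3.
Change in producer surplus = 22306/3 - 67081/12 = 1845.25.

1845.25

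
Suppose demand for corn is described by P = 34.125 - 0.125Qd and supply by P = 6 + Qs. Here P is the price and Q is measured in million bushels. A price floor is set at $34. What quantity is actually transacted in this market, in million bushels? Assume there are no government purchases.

1

Rearranging demand gives Qd = 273 - 8P; rearranging supply gives Qs = P - 6. In a free market, 273 - 8P = P - 6 gives the equilibrium P* = 31, Q* = 25.
Because the floor (34) lies above the market-clearing price, it is binding.
At P = 34: Qd = 273 - 8·34 = 1 and Qs = 34 - 6 = 28.
The quantity actually transacted is the short side, demand: 1.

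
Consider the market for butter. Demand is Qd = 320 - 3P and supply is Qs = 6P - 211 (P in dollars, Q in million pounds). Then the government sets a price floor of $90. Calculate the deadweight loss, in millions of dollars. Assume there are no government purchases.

2162.25

In a free market, 320 - 3P = 6P - 211 gives the equilibrium P* = 59, Q* = 143.
The floor of 90 is above the equilibrium price 59, so it binds.
At P = 90: Qd = 320 - 3·90 = 50 and Qs = 6·90 - 211 = 329.
Quantity traded falls to 50. At Q = 50 the demand price is (320 - 50)/3 = 90 and the supply price is (211 + 50)/6 = 43.5.
Deadweight loss = ½ · (90 - 43.5) · (143 - 50) = ½ · 46.5 · 93 = 2162.25.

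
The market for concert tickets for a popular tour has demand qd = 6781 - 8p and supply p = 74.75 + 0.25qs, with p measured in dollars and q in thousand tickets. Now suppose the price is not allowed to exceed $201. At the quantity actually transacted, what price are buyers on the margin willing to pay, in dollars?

Rearranging supply gives qs = 4p - 299. Setting quantity demanded equal to quantity supplied, 6781 - 8p = 4p - 299, gives p* = 590 and q* = 2061.
Because the ceiling (201) lies below the market-clearing price, it is binding.
At p = 201: qd = 6781 - 8·201 = 5173 and qs = 4·201 - 299 = 505.
Only 505 units reach the market. On the demand curve, the marginal buyer's willingness to pay at q = 505 is (6781 - 505)/8 = 784.5.

784.5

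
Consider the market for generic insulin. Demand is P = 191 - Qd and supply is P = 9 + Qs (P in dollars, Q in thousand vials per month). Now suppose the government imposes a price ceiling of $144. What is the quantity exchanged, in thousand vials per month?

91

Rearranging demand gives Qd = 191 - P; rearranging supply gives Qs = P - 9. In a free market, 191 - P = P - 9 gives the equilibrium P* = 100, Q* = 91.
Since 144 is above P* = 100, the ceiling does not bind and the free-market outcome prevails.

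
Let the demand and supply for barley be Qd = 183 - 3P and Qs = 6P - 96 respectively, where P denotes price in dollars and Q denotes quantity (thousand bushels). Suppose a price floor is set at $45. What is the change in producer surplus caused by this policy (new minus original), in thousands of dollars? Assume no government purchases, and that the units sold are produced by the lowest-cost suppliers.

Without the control the market clears where 183 - 3P = 6P - 96, i.e. P* = 31 and Q* = 90.
The floor of 45 is above the equilibrium price 31, so it binds.
At P = 45: Qd = 183 - 3·45 = 48 and Qs = 6·45 - 96 = 174.
Producer surplus without the control is ½ · (31 - 16) · 90 = 675.
With the floor, 48 units are sold at 45. The supply price at Q = 48 is 24, so PS = ½ · [(45 - 16) + (45 - 24)] · 48 = 1200.
Change in producer surplus = 1200 - 675 = 525.

525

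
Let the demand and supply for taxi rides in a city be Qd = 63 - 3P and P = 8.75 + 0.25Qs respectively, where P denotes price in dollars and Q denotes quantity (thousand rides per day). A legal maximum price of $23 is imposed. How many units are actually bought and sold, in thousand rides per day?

21

Rearranging supply gives Qs = 4P - 35. Without the control the market clears where 63 - 3P = 4P - 35, i.e. P* = 14 and Q* = 21.
Since 23 is above P* = 14, the ceiling does not bind and the free-market outcome prevails.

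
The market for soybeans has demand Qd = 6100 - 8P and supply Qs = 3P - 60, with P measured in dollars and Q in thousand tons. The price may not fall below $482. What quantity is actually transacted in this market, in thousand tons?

Setting quantity demanded equal to quantity supplied, 6100 - 8P = 3P - 60, gives P* = 560 and Q* = 1620.
Since 482 is below P* = 560, the floor does not bind and the free-market outcome prevails.

1620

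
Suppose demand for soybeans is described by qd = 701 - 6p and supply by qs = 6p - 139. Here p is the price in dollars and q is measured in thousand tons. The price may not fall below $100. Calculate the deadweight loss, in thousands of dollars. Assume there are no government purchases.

5400

Setting quantity demanded equal to quantity supplied, 701 - 6p = 6p - 139, gives p* = 70 and q* = 281.
The floor of 100 is above the equilibrium price 70, so it binds.
At p = 100: qd = 701 - 6·100 = 101 and qs = 6·100 - 139 = 461.
Quantity traded falls to 101. At q = 101 the demand price is (701 - 101)/6 = 100 and the supply price is (139 + 101)/6 = 40.
Deadweight loss = ½ · (100 - 40) · (281 - 101) = ½ · 60 · 180 = 5400.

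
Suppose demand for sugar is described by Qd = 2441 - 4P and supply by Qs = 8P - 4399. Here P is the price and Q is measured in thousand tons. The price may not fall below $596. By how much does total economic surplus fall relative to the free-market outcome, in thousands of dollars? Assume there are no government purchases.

Equilibrium: 2441 - 4P = 8P - 4399, so 6840 = 12P and P* = 570, Q* = 161.
The floor of 596 is above the equilibrium price 570, so it binds.
At P = 596: Qd = 2441 - 4·596 = 57 and Qs = 8·596 - 4399 = 369.
Quantity traded falls to 57. At Q = 57 the demand price is (2441 - 57)/4 = 596 and the supply price is (4399 + 57)/8 = 557.
Deadweight loss = ½ · (596 - 557) · (161 - 57) = ½ · 39 · 104 = 2028.

2028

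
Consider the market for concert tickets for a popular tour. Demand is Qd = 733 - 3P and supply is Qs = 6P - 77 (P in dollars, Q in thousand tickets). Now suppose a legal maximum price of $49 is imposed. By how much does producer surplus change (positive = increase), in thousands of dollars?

Without the control the market clears where 733 - 3P = 6P - 77, i.e. P* = 90 and Q* = 463.
Since 49 < 90, the ceiling is binding.
At P = 49: Qd = 733 - 3·49 = 586 and Qs = 6·49 - 77 = 217.
Producer surplus without the control is ½ · (90 - 77/6) · 463 = 214369/12.
With the ceiling, producers sell 217 units at 49, so PS = ½ · (49 - 77/6) · 217 = 47089/12.
Change in producer surplus = 47089/12 - 214369/12 = -13940.

-13940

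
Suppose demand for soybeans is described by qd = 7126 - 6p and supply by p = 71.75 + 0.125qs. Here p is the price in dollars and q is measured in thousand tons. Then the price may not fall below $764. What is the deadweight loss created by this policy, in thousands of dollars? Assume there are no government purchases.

240429

Rearranging supply gives qs = 8p - 574. Equilibrium: 7126 - 6p = 8p - 574, so 7700 = 14p and p* = 550, q* = 3826.
Since 764 > 550, the floor is binding.
At p = 764: qd = 7126 - 6·764 = 2542 and qs = 8·764 - 574 = 5538.
Quantity traded falls to 2542. At q = 2542 the demand price is (7126 - 2542)/6 = 764 and the supply price is (574 + 2542)/8 = 389.5.
Deadweight loss = ½ · (764 - 389.5) · (3826 - 2542) = ½ · 374.5 · 1284 = 240429.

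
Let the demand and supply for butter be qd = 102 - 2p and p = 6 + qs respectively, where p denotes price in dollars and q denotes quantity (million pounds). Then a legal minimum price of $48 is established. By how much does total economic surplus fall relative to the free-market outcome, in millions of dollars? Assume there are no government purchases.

432

Rearranging supply gives qs = p - 6. Equilibrium: 102 - 2p = p - 6, so 108 = 3p and p* = 36, q* = 30.
Because the floor (48) lies above the market-clearing price, it is binding.
At p = 48: qd = 102 - 2·48 = 6 and qs = 48 - 6 = 42.
Quantity traded falls to 6. At q = 6 the demand price is (102 - 6)/2 = 48 and the supply price is 6 + 6 = 12.
Deadweight loss = ½ · (48 - 12) · (30 - 6) = ½ · 36 · 24 = 432.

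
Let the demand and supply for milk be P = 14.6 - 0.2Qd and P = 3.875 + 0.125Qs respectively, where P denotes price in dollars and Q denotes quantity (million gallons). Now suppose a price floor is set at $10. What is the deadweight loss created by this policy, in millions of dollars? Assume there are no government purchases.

16.25

Rearranging demand gives Qd = 73 - 5P; rearranging supply gives Qs = 8P - 31. Setting quantity demanded equal to quantity supplied, 73 - 5P = 8P - 31, gives P* = 8 and Q* = 33.
Since 10 > 8, the floor is binding.
At P = 10: Qd = 73 - 5·10 = 23 and Qs = 8·10 - 31 = 49.
Quantity traded falls to 23. At Q = 23 the demand price is (73 - 23)/5 = 10 and the supply price is (31 + 23)/8 = 6.75.
Deadweight loss = ½ · (10 - 6.75) · (33 - 23) = ½ · 3.25 · 10 = 16.25.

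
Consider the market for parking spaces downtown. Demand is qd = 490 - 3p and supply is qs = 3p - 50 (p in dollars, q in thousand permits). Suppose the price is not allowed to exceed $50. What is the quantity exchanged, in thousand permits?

100

Without the control the market clears where 490 - 3p = 3p - 50, i.e. p* = 90 and q* = 220.
Since 50 < 90, the ceiling is binding.
At p = 50: qd = 490 - 3·50 = 340 and qs = 3·50 - 50 = 100.
The quantity actually transacted is the short side, supply: 100.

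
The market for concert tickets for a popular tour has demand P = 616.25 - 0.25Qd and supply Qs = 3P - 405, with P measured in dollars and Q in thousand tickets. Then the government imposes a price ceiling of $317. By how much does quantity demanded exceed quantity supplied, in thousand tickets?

Rearranging demand gives Qd = 2465 - 4P. Setting quantity demanded equal to quantity supplied, 2465 - 4P = 3P - 405, gives P* = 410 and Q* = 825.
Since 317 < 410, the ceiling is binding.
At P = 317: Qd = 2465 - 4·317 = 1197 and Qs = 3·317 - 405 = 546.
Shortage = Qd - Qs = 1197 - 546 = 651.

651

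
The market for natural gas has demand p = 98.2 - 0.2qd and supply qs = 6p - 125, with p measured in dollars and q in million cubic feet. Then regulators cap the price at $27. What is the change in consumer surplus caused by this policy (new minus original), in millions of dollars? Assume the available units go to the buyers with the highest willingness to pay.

-1954.6

Rearranging demand gives qd = 491 - 5p. Without the control the market clears where 491 - 5p = 6p - 125, i.e. p* = 56 and q* = 211.
Since 27 < 56, the ceiling is binding.
At p = 27: qd = 491 - 5·27 = 356 and qs = 6·27 - 125 = 37.
Consumer surplus without the control is ½ · (98.2 - 56) · 211 = 4452.1.
With the ceiling, 37 units are sold at 27 (assume they go to the highest-value buyers). The demand price at q = 37 is 90.8, so CS = ½ · [(98.2 - 27) + (90.8 - 27)] · 37 = 2497.5.
Change in consumer surplus = 2497.5 - 4452.1 = -1954.6.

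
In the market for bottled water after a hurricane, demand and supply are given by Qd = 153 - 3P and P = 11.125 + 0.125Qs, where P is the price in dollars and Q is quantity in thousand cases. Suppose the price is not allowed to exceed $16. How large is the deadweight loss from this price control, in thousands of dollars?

528

Rearranging supply gives Qs = 8P - 89. Without the control the market clears where 153 - 3P = 8P - 89, i.e. P* = 22 and Q* = 87.
Because the ceiling (16) lies below the market-clearing price, it is binding.
At P = 16: Qd = 153 - 3·16 = 105 and Qs = 8·16 - 89 = 39.
Quantity traded falls to 39. At Q = 39 the demand price is (153 - 39)/3 = 38 and the supply price is (89 + 39)/8 = 16.
Deadweight loss = ½ · (38 - 16) · (87 - 39) = ½ · 22 · 48 = 528.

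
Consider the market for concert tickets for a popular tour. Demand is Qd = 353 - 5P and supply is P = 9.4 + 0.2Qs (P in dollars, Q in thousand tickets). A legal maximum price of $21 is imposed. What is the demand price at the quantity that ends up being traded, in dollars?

Rearranging supply gives Qs = 5P - 47. Without the control the market clears where 353 - 5P = 5P - 47, i.e. P* = 40 and Q* = 153.
Because the ceiling (21) lies below the market-clearing price, it is binding.
At P = 21: Qd = 353 - 5·21 = 248 and Qs = 5·21 - 47 = 58.
Only 58 units reach the market. On the demand curve, the marginal buyer's willingness to pay at Q = 58 is (353 - 58)/5 = 59.

59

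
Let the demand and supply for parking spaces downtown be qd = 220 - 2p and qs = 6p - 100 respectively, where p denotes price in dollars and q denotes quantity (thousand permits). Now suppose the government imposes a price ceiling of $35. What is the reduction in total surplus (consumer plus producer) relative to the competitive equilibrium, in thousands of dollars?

300

Setting quantity demanded equal to quantity supplied, 220 - 2p = 6p - 100, gives p* = 40 and q* = 140.
Since 35 < 40, the ceiling is binding.
At p = 35: qd = 220 - 2·35 = 150 and qs = 6·35 - 100 = 110.
Quantity traded falls to 110. At q = 110 the demand price is (220 - 110)/2 = 55 and the supply price is (100 + 110)/6 = 35.
Deadweight loss = ½ · (55 - 35) · (140 - 110) = ½ · 20 · 30 = 300.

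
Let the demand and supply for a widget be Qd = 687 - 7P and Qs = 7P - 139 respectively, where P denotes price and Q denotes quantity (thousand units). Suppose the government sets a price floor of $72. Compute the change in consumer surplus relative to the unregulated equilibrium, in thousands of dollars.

In a free market, 687 - 7P = 7P - 139 gives the equilibrium P* = 59, Q* = 274.
The floor of 72 is above the equilibrium price 59, so it binds.
At P = 72: Qd = 687 - 7·72 = 183 and Qs = 7·72 - 139 = 365.
Consumer surplus without the control is ½ · (687/7 - 59) · 274 = 37538/7.
With the floor, consumers buy 183 units at 72, so CS = ½ · (687/7 - 72) · 183 = 33489/14.
Change in consumer surplus = 33489/14 - 37538/7 = -2970.5.

-2970.5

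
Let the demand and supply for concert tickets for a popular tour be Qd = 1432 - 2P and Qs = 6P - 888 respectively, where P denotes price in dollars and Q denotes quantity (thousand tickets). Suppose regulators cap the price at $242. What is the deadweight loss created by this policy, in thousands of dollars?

27648

Equilibrium: 1432 - 2P = 6P - 888, so 2320 = 8P and P* = 290, Q* = 852.
Because the ceiling (242) lies below the market-clearing price, it is binding.
At P = 242: Qd = 1432 - 2·242 = 948 and Qs = 6·242 - 888 = 564.
Quantity traded falls to 564. At Q = 564 the demand price is (1432 - 564)/2 = 434 and the supply price is (888 + 564)/6 = 242.
Deadweight loss = ½ · (434 - 242) · (852 - 564) = ½ · 192 · 288 = 27648.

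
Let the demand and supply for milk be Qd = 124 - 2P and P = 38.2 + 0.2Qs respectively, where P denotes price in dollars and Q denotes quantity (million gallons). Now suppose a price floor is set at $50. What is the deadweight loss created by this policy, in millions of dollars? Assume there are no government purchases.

35

Rearranging supply gives Qs = 5P - 191. In a free market, 124 - 2P = 5P - 191 gives the equilibrium P* = 45, Q* = 34.
Because the floor (50) lies above the market-clearing price, it is binding.
At P = 50: Qd = 124 - 2·50 = 24 and Qs = 5·50 - 191 = 59.
Quantity traded falls to 24. At Q = 24 the demand price is (124 - 24)/2 = 50 and the supply price is (191 + 24)/5 = 43.
Deadweight loss = ½ · (50 - 43) · (34 - 24) = ½ · 7 · 10 = 35.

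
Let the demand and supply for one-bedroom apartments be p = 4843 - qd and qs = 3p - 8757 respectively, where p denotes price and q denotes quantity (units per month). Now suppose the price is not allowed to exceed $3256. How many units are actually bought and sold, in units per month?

Rearranging demand gives qd = 4843 - p. In a free market, 4843 - p = 3p - 8757 gives the equilibrium p* = 3400, q* = 1443.
Because the ceiling (3256) lies below the market-clearing price, it is binding.
At p = 3256: qd = 4843 - 3256 = 1587 and qs = 3·3256 - 8757 = 1011.
The quantity actually transacted is the short side, supply: 1011.

1011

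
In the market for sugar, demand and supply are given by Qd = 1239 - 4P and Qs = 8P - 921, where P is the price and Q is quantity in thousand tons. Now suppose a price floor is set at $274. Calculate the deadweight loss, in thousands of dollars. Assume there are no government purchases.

Without the control the market clears where 1239 - 4P = 8P - 921, i.e. P* = 180 and Q* = 519.
The floor of 274 is above the equilibrium price 180, so it binds.
At P = 274: Qd = 1239 - 4·274 = 143 and Qs = 8·274 - 921 = 1271.
Quantity traded falls to 143. At Q = 143 the demand price is (1239 - 143)/4 = 274 and the supply price is (921 + 143)/8 = 133.
Deadweight loss = ½ · (274 - 133) · (519 - 143) = ½ · 141 · 376 = 26508.

26508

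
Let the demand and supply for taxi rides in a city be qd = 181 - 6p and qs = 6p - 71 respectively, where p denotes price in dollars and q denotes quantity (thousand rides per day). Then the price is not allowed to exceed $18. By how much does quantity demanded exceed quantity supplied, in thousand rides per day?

36

Equilibrium: 181 - 6p = 6p - 71, so 252 = 12p and p* = 21, q* = 55.
Since 18 < 21, the ceiling is binding.
At p = 18: qd = 181 - 6·18 = 73 and qs = 6·18 - 71 = 37.
Shortage = qd - qs = 73 - 37 = 36.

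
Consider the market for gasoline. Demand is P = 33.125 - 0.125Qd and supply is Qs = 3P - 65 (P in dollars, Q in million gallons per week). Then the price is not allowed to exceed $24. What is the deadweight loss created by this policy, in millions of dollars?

Rearranging demand gives Qd = 265 - 8P. Equilibrium: 265 - 8P = 3P - 65, so 330 = 11P and P* = 30, Q* = 25.
The ceiling of 24 is below the equilibrium price 30, so it binds.
At P = 24: Qd = 265 - 8·24 = 73 and Qs = 3·24 - 65 = 7.
Quantity traded falls to 7. At Q = 7 the demand price is (265 - 7)/8 = 32.25 and the supply price is (65 + 7)/3 = 24.
Deadweight loss = ½ · (32.25 - 24) · (25 - 7) = ½ · 8.25 · 18 = 74.25.

74.25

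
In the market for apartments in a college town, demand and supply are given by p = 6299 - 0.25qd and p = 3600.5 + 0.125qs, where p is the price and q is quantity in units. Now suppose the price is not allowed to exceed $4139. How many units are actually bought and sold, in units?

Rearranging demand gives qd = 25196 - 4p; rearranging supply gives qs = 8p - 28804. Equilibrium: 25196 - 4p = 8p - 28804, so 54000 = 12p and p* = 4500, q* = 7196.
Because the ceiling (4139) lies below the market-clearing price, it is binding.
At p = 4139: qd = 25196 - 4·4139 = 8640 and qs = 8·4139 - 28804 = 4308.
The quantity actually transacted is the short side, supply: 4308.

4308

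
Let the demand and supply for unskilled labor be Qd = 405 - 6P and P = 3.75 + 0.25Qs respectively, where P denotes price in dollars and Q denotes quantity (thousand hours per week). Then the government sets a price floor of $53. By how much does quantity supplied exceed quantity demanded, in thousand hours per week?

Rearranging supply gives Qs = 4P - 15. Equilibrium: 405 - 6P = 4P - 15, so 420 = 10P and P* = 42, Q* = 153.
Because the floor (53) lies above the market-clearing price, it is binding.
At P = 53: Qd = 405 - 6·53 = 87 and Qs = 4·53 - 15 = 197.
Surplus = Qs - Qd = 197 - 87 = 110.

110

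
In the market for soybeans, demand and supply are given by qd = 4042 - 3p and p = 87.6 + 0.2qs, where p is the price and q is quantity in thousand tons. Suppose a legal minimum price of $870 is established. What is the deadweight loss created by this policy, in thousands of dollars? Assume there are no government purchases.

Rearranging supply gives qs = 5p - 438. Setting quantity demanded equal to quantity supplied, 4042 - 3p = 5p - 438, gives p* = 560 and q* = 2362.
The floor of 870 is above the equilibrium price 560, so it binds.
At p = 870: qd = 4042 - 3·870 = 1432 and qs = 5·870 - 438 = 3912.
Quantity traded falls to 1432. At q = 1432 the demand price is (4042 - 1432)/3 = 870 and the supply price is (438 + 1432)/5 = 374.
Deadweight loss = ½ · (870 - 374) · (2362 - 1432) = ½ · 496 · 930 = 230640.

230640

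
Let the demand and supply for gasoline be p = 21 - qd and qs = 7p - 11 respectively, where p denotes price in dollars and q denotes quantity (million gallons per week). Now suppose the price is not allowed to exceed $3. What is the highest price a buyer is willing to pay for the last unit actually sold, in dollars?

11

Rearranging demand gives qd = 21 - p. In a free market, 21 - p = 7p - 11 gives the equilibrium p* = 4, q* = 17.
The ceiling of 3 is below the equilibrium price 4, so it binds.
At p = 3: qd = 21 - 3 = 18 and qs = 7·3 - 11 = 10.
Only 10 units reach the market. On the demand curve, the marginal buyer's willingness to pay at q = 10 is (21 - 10) = 11.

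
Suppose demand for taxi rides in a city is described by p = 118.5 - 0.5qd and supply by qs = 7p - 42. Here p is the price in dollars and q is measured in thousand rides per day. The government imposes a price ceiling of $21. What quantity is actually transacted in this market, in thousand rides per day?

105

Rearranging demand gives qd = 237 - 2p. Without the control the market clears where 237 - 2p = 7p - 42, i.e. p* = 31 and q* = 175.
Because the ceiling (21) lies below the market-clearing price, it is binding.
At p = 21: qd = 237 - 2·21 = 195 and qs = 7·21 - 42 = 105.
The quantity actually transacted is the short side, supply: 105.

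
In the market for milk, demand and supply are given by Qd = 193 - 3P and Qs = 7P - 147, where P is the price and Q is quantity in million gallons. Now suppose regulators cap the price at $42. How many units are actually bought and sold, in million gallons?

91

Equilibrium: 193 - 3P = 7P - 147, so 340 = 10P and P* = 34, Q* = 91.
Since 42 is above P* = 34, the ceiling does not bind and the free-market outcome prevails.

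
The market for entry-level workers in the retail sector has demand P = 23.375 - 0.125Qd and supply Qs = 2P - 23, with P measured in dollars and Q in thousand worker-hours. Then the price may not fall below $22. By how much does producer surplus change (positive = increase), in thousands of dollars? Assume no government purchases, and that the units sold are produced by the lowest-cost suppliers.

Rearranging demand gives Qd = 187 - 8P. Setting quantity demanded equal to quantity supplied, 187 - 8P = 2P - 23, gives P* = 21 and Q* = 19.
The floor of 22 is above the equilibrium price 21, so it binds.
At P = 22: Qd = 187 - 8·22 = 11 and Qs = 2·22 - 23 = 21.
Producer surplus without the control is ½ · (21 - 11.5) · 19 = 90.25.
With the floor, 11 units are sold at 22. The supply price at Q = 11 is 17, so PS = ½ · [(22 - 11.5) + (22 - 17)] · 11 = 85.25.
Change in producer surplus = 85.25 - 90.25 = -5.

-5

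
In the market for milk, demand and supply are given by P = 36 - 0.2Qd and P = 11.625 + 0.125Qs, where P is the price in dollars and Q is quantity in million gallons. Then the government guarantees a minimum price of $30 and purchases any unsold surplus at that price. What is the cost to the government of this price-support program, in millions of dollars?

3510

Rearranging demand gives Qd = 180 - 5P; rearranging supply gives Qs = 8P - 93. Setting quantity demanded equal to quantity supplied, 180 - 5P = 8P - 93, gives P* = 21 and Q* = 75.
Because the floor (30) lies above the market-clearing price, it is binding.
At P = 30: Qd = 180 - 5·30 = 30 and Qs = 8·30 - 93 = 147.
Surplus = Qs - Qd = 117.
Government expenditure = surplus × support price = 117 × 30 = 3510.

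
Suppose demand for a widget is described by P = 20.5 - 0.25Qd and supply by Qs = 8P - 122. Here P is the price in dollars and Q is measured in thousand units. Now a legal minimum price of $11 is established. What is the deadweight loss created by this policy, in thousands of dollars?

0

Rearranging demand gives Qd = 82 - 4P. Equilibrium: 82 - 4P = 8P - 122, so 204 = 12P and P* = 17, Q* = 14.
The floor of 11 is below the equilibrium price 17, so it is not binding; the market clears at P* = 17, Q* = 14.
Since the control does not bind, no trades are prevented and deadweight loss is zero.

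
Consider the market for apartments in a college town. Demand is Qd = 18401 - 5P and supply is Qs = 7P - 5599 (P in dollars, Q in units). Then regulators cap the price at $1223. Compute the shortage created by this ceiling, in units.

9324

Without the control the market clears where 18401 - 5P = 7P - 5599, i.e. P* = 2000 and Q* = 8401.
The ceiling of 1223 is below the equilibrium price 2000, so it binds.
At P = 1223: Qd = 18401 - 5·1223 = 12286 and Qs = 7·1223 - 5599 = 2962.
Shortage = Qd - Qs = 12286 - 2962 = 9324.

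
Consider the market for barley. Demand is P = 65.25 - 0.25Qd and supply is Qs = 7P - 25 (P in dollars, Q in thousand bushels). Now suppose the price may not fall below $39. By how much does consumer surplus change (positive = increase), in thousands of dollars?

-1703

Rearranging demand gives Qd = 261 - 4P. In a free market, 261 - 4P = 7P - 25 gives the equilibrium P* = 26, Q* = 157.
Since 39 > 26, the floor is binding.
At P = 39: Qd = 261 - 4·39 = 105 and Qs = 7·39 - 25 = 248.
Consumer surplus without the control is ½ · (65.25 - 26) · 157 = 3081.125.
With the floor, consumers buy 105 units at 39, so CS = ½ · (65.25 - 39) · 105 = 1378.125.
Change in consumer surplus = 1378.125 - 3081.125 = -1703.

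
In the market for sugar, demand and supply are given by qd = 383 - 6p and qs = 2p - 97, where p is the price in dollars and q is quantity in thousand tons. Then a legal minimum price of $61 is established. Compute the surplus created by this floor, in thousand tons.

Setting quantity demanded equal to quantity supplied, 383 - 6p = 2p - 97, gives p* = 60 and q* = 23.
Because the floor (61) lies above the market-clearing price, it is binding.
At p = 61: qd = 383 - 6·61 = 17 and qs = 2·61 - 97 = 25.
Surplus = qs - qd = 25 - 17 = 8.

8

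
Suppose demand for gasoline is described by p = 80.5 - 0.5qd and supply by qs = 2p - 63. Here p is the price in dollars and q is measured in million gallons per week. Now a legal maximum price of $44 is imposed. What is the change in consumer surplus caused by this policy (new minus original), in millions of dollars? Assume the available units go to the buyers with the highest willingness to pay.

Rearranging demand gives qd = 161 - 2p. Without the control the market clears where 161 - 2p = 2p - 63, i.e. p* = 56 and q* = 49.
The ceiling of 44 is below the equilibrium price 56, so it binds.
At p = 44: qd = 161 - 2·44 = 73 and qs = 2·44 - 63 = 25.
Consumer surplus without the control is ½ · (80.5 - 56) · 49 = 600.25.
With the ceiling, 25 units are sold at 44 (assume they go to the highest-value buyers). The demand price at q = 25 is 68, so CS = ½ · [(80.5 - 44) + (68 - 44)] · 25 = 756.25.
Change in consumer surplus = 756.25 - 600.25 = 156.

156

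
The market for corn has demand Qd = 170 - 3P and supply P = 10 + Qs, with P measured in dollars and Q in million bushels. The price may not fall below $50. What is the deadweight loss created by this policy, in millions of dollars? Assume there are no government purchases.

Rearranging supply gives Qs = P - 10. Setting quantity demanded equal to quantity supplied, 170 - 3P = P - 10, gives P* = 45 and Q* = 35.
Since 50 > 45, the floor is binding.
At P = 50: Qd = 170 - 3·50 = 20 and Qs = 50 - 10 = 40.
Quantity traded falls to 20. At Q = 20 the demand price is (170 - 20)/3 = 50 and the supply price is 10 + 20 = 30.
Deadweight loss = ½ · (50 - 30) · (35 - 20) = ½ · 20 · 15 = 150.

150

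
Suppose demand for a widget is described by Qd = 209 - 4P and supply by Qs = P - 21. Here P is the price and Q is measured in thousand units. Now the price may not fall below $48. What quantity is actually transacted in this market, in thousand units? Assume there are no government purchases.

17

In a free market, 209 - 4P = P - 21 gives the equilibrium P* = 46, Q* = 25.
Because the floor (48) lies above the market-clearing price, it is binding.
At P = 48: Qd = 209 - 4·48 = 17 and Qs = 48 - 21 = 27.
The quantity actually transacted is the short side, demand: 17.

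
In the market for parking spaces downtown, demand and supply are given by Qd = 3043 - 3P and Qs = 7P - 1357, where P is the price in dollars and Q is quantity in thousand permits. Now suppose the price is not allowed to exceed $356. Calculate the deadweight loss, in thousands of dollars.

82320

In a free market, 3043 - 3P = 7P - 1357 gives the equilibrium P* = 440, Q* = 1723.
Since 356 < 440, the ceiling is binding.
At P = 356: Qd = 3043 - 3·356 = 1975 and Qs = 7·356 - 1357 = 1135.
Quantity traded falls to 1135. At Q = 1135 the demand price is (3043 - 1135)/3 = 636 and the supply price is (1357 + 1135)/7 = 356.
Deadweight loss = ½ · (636 - 356) · (1723 - 1135) = ½ · 280 · 588 = 82320.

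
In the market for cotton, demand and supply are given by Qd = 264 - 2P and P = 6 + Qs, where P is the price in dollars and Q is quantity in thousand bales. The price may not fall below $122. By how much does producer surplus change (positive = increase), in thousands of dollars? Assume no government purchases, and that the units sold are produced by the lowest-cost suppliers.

Rearranging supply gives Qs = P - 6. Without the control the market clears where 264 - 2P = P - 6, i.e. P* = 90 and Q* = 84.
Since 122 > 90, the floor is binding.
At P = 122: Qd = 264 - 2·122 = 20 and Qs = 122 - 6 = 116.
Producer surplus without the control is ½ · (90 - 6) · 84 = 3528.
With the floor, 20 units are sold at 122. The supply price at Q = 20 is 26, so PS = ½ · [(122 - 6) + (122 - 26)] · 20 = 2120.
Change in producer surplus = 2120 - 3528 = -1408.

-1408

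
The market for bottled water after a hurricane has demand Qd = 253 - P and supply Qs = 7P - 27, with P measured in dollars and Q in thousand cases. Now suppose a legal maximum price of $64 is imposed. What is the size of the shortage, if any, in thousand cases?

0

Equilibrium: 253 - P = 7P - 27, so 280 = 8P and P* = 35, Q* = 218.
The ceiling of 64 is above the equilibrium price 35, so it is not binding; the market clears at P* = 35, Q* = 218.
Since the control does not bind, there is no shortage.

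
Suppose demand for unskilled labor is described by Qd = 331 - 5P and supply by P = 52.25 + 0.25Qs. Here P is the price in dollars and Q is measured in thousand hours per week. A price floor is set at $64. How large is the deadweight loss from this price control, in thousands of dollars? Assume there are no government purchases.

Rearranging supply gives Qs = 4P - 209. Equilibrium: 331 - 5P = 4P - 209, so 540 = 9P and P* = 60, Q* = 31.
The floor of 64 is above the equilibrium price 60, so it binds.
At P = 64: Qd = 331 - 5·64 = 11 and Qs = 4·64 - 209 = 47.
Quantity traded falls to 11. At Q = 11 the demand price is (331 - 11)/5 = 64 and the supply price is (209 + 11)/4 = 55.
Deadweight loss = ½ · (64 - 55) · (31 - 11) = ½ · 9 · 20 = 90.

90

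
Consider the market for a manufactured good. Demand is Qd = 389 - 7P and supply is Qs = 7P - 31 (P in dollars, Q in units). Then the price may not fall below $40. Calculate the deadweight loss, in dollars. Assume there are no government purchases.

Equilibrium: 389 - 7P = 7P - 31, so 420 = 14P and P* = 30, Q* = 179.
The floor of 40 is above the equilibrium price 30, so it binds.
At P = 40: Qd = 389 - 7·40 = 109 and Qs = 7·40 - 31 = 249.
Quantity traded falls to 109. At Q = 109 the demand price is (389 - 109)/7 = 40 and the supply price is (31 + 109)/7 = 20.
Deadweight loss = ½ · (40 - 20) · (179 - 109) = ½ · 20 · 70 = 700.

700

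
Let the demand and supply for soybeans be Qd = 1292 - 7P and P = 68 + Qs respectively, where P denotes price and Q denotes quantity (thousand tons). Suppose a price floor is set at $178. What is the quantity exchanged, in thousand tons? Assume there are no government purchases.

Rearranging supply gives Qs = P - 68. Without the control the market clears where 1292 - 7P = P - 68, i.e. P* = 170 and Q* = 102.
Because the floor (178) lies above the market-clearing price, it is binding.
At P = 178: Qd = 1292 - 7·178 = 46 and Qs = 178 - 68 = 110.
The quantity actually transacted is the short side, demand: 46.

46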